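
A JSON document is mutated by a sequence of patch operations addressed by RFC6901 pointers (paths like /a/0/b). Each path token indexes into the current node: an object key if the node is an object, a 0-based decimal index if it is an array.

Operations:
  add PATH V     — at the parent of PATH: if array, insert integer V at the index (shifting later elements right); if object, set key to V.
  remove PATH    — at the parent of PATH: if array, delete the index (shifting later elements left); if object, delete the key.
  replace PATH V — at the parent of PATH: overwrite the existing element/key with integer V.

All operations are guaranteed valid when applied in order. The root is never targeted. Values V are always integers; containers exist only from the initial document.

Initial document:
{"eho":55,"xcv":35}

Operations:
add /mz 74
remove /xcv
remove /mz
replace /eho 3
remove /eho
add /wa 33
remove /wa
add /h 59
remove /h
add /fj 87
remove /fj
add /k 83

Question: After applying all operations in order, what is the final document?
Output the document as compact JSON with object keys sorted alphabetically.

Answer: {"k":83}

Derivation:
After op 1 (add /mz 74): {"eho":55,"mz":74,"xcv":35}
After op 2 (remove /xcv): {"eho":55,"mz":74}
After op 3 (remove /mz): {"eho":55}
After op 4 (replace /eho 3): {"eho":3}
After op 5 (remove /eho): {}
After op 6 (add /wa 33): {"wa":33}
After op 7 (remove /wa): {}
After op 8 (add /h 59): {"h":59}
After op 9 (remove /h): {}
After op 10 (add /fj 87): {"fj":87}
After op 11 (remove /fj): {}
After op 12 (add /k 83): {"k":83}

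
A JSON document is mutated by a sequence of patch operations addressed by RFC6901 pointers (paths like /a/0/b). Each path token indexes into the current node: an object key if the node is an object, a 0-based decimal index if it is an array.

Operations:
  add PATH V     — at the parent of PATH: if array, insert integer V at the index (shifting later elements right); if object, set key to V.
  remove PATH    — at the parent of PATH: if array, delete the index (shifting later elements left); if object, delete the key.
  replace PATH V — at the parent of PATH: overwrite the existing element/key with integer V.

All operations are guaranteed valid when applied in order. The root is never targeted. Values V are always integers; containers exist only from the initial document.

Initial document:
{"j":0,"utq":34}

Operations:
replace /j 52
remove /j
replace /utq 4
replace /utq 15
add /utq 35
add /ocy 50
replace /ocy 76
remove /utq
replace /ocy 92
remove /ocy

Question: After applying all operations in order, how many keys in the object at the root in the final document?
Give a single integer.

Answer: 0

Derivation:
After op 1 (replace /j 52): {"j":52,"utq":34}
After op 2 (remove /j): {"utq":34}
After op 3 (replace /utq 4): {"utq":4}
After op 4 (replace /utq 15): {"utq":15}
After op 5 (add /utq 35): {"utq":35}
After op 6 (add /ocy 50): {"ocy":50,"utq":35}
After op 7 (replace /ocy 76): {"ocy":76,"utq":35}
After op 8 (remove /utq): {"ocy":76}
After op 9 (replace /ocy 92): {"ocy":92}
After op 10 (remove /ocy): {}
Size at the root: 0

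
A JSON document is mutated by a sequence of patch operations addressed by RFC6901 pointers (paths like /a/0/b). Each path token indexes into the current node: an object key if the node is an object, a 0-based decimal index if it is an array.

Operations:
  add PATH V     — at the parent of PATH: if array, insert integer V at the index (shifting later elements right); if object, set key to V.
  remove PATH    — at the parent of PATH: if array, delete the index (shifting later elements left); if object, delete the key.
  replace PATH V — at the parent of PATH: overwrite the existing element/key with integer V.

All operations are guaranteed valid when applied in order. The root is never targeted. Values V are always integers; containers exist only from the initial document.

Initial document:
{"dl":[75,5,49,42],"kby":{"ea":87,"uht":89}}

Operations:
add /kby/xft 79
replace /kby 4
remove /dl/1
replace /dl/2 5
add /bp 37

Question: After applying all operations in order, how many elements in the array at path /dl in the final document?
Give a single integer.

After op 1 (add /kby/xft 79): {"dl":[75,5,49,42],"kby":{"ea":87,"uht":89,"xft":79}}
After op 2 (replace /kby 4): {"dl":[75,5,49,42],"kby":4}
After op 3 (remove /dl/1): {"dl":[75,49,42],"kby":4}
After op 4 (replace /dl/2 5): {"dl":[75,49,5],"kby":4}
After op 5 (add /bp 37): {"bp":37,"dl":[75,49,5],"kby":4}
Size at path /dl: 3

Answer: 3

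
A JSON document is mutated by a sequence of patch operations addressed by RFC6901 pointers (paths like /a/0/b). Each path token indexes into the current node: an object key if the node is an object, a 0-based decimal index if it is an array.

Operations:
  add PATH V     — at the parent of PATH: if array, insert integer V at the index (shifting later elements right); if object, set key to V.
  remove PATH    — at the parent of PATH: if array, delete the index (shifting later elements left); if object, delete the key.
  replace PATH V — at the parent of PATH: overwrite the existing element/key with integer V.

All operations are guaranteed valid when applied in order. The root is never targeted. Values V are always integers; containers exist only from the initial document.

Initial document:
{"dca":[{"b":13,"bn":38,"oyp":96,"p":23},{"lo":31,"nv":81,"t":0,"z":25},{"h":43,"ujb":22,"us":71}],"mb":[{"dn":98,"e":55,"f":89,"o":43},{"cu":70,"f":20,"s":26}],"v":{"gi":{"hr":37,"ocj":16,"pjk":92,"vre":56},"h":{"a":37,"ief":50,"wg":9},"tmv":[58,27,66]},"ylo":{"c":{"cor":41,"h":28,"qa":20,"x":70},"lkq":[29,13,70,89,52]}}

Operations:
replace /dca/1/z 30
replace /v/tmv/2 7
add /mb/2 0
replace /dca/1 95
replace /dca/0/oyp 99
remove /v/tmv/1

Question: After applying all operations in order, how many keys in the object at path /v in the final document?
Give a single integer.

After op 1 (replace /dca/1/z 30): {"dca":[{"b":13,"bn":38,"oyp":96,"p":23},{"lo":31,"nv":81,"t":0,"z":30},{"h":43,"ujb":22,"us":71}],"mb":[{"dn":98,"e":55,"f":89,"o":43},{"cu":70,"f":20,"s":26}],"v":{"gi":{"hr":37,"ocj":16,"pjk":92,"vre":56},"h":{"a":37,"ief":50,"wg":9},"tmv":[58,27,66]},"ylo":{"c":{"cor":41,"h":28,"qa":20,"x":70},"lkq":[29,13,70,89,52]}}
After op 2 (replace /v/tmv/2 7): {"dca":[{"b":13,"bn":38,"oyp":96,"p":23},{"lo":31,"nv":81,"t":0,"z":30},{"h":43,"ujb":22,"us":71}],"mb":[{"dn":98,"e":55,"f":89,"o":43},{"cu":70,"f":20,"s":26}],"v":{"gi":{"hr":37,"ocj":16,"pjk":92,"vre":56},"h":{"a":37,"ief":50,"wg":9},"tmv":[58,27,7]},"ylo":{"c":{"cor":41,"h":28,"qa":20,"x":70},"lkq":[29,13,70,89,52]}}
After op 3 (add /mb/2 0): {"dca":[{"b":13,"bn":38,"oyp":96,"p":23},{"lo":31,"nv":81,"t":0,"z":30},{"h":43,"ujb":22,"us":71}],"mb":[{"dn":98,"e":55,"f":89,"o":43},{"cu":70,"f":20,"s":26},0],"v":{"gi":{"hr":37,"ocj":16,"pjk":92,"vre":56},"h":{"a":37,"ief":50,"wg":9},"tmv":[58,27,7]},"ylo":{"c":{"cor":41,"h":28,"qa":20,"x":70},"lkq":[29,13,70,89,52]}}
After op 4 (replace /dca/1 95): {"dca":[{"b":13,"bn":38,"oyp":96,"p":23},95,{"h":43,"ujb":22,"us":71}],"mb":[{"dn":98,"e":55,"f":89,"o":43},{"cu":70,"f":20,"s":26},0],"v":{"gi":{"hr":37,"ocj":16,"pjk":92,"vre":56},"h":{"a":37,"ief":50,"wg":9},"tmv":[58,27,7]},"ylo":{"c":{"cor":41,"h":28,"qa":20,"x":70},"lkq":[29,13,70,89,52]}}
After op 5 (replace /dca/0/oyp 99): {"dca":[{"b":13,"bn":38,"oyp":99,"p":23},95,{"h":43,"ujb":22,"us":71}],"mb":[{"dn":98,"e":55,"f":89,"o":43},{"cu":70,"f":20,"s":26},0],"v":{"gi":{"hr":37,"ocj":16,"pjk":92,"vre":56},"h":{"a":37,"ief":50,"wg":9},"tmv":[58,27,7]},"ylo":{"c":{"cor":41,"h":28,"qa":20,"x":70},"lkq":[29,13,70,89,52]}}
After op 6 (remove /v/tmv/1): {"dca":[{"b":13,"bn":38,"oyp":99,"p":23},95,{"h":43,"ujb":22,"us":71}],"mb":[{"dn":98,"e":55,"f":89,"o":43},{"cu":70,"f":20,"s":26},0],"v":{"gi":{"hr":37,"ocj":16,"pjk":92,"vre":56},"h":{"a":37,"ief":50,"wg":9},"tmv":[58,7]},"ylo":{"c":{"cor":41,"h":28,"qa":20,"x":70},"lkq":[29,13,70,89,52]}}
Size at path /v: 3

Answer: 3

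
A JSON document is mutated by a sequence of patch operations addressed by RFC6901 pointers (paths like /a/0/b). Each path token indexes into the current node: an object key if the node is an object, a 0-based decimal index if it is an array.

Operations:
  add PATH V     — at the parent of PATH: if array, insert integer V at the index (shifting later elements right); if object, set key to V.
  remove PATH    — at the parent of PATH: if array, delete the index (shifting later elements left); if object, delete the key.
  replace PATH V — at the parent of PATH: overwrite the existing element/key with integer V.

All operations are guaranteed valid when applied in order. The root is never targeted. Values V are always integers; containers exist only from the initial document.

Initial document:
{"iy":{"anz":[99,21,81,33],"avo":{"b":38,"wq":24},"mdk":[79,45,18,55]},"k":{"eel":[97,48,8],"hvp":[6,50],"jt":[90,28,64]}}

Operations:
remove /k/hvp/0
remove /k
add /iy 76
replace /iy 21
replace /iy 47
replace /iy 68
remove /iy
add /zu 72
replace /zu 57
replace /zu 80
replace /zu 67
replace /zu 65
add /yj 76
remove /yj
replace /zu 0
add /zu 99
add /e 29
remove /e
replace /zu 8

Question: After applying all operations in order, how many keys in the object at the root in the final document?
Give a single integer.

After op 1 (remove /k/hvp/0): {"iy":{"anz":[99,21,81,33],"avo":{"b":38,"wq":24},"mdk":[79,45,18,55]},"k":{"eel":[97,48,8],"hvp":[50],"jt":[90,28,64]}}
After op 2 (remove /k): {"iy":{"anz":[99,21,81,33],"avo":{"b":38,"wq":24},"mdk":[79,45,18,55]}}
After op 3 (add /iy 76): {"iy":76}
After op 4 (replace /iy 21): {"iy":21}
After op 5 (replace /iy 47): {"iy":47}
After op 6 (replace /iy 68): {"iy":68}
After op 7 (remove /iy): {}
After op 8 (add /zu 72): {"zu":72}
After op 9 (replace /zu 57): {"zu":57}
After op 10 (replace /zu 80): {"zu":80}
After op 11 (replace /zu 67): {"zu":67}
After op 12 (replace /zu 65): {"zu":65}
After op 13 (add /yj 76): {"yj":76,"zu":65}
After op 14 (remove /yj): {"zu":65}
After op 15 (replace /zu 0): {"zu":0}
After op 16 (add /zu 99): {"zu":99}
After op 17 (add /e 29): {"e":29,"zu":99}
After op 18 (remove /e): {"zu":99}
After op 19 (replace /zu 8): {"zu":8}
Size at the root: 1

Answer: 1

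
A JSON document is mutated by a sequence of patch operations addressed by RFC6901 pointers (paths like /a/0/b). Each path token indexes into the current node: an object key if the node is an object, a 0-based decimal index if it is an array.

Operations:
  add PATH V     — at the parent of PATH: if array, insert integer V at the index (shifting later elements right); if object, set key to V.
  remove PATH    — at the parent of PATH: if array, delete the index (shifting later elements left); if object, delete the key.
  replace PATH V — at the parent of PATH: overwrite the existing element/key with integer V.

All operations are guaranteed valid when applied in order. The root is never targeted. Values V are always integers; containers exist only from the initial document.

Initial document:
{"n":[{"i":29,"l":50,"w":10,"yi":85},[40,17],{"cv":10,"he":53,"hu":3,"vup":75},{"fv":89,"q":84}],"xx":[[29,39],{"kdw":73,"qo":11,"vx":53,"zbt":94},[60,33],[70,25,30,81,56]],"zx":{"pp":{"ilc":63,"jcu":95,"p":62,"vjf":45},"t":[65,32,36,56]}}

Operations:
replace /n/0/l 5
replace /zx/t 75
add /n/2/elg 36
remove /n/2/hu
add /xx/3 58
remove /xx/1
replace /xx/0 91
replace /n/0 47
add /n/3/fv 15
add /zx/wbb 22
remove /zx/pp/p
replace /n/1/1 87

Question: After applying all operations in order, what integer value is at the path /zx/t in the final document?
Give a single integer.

Answer: 75

Derivation:
After op 1 (replace /n/0/l 5): {"n":[{"i":29,"l":5,"w":10,"yi":85},[40,17],{"cv":10,"he":53,"hu":3,"vup":75},{"fv":89,"q":84}],"xx":[[29,39],{"kdw":73,"qo":11,"vx":53,"zbt":94},[60,33],[70,25,30,81,56]],"zx":{"pp":{"ilc":63,"jcu":95,"p":62,"vjf":45},"t":[65,32,36,56]}}
After op 2 (replace /zx/t 75): {"n":[{"i":29,"l":5,"w":10,"yi":85},[40,17],{"cv":10,"he":53,"hu":3,"vup":75},{"fv":89,"q":84}],"xx":[[29,39],{"kdw":73,"qo":11,"vx":53,"zbt":94},[60,33],[70,25,30,81,56]],"zx":{"pp":{"ilc":63,"jcu":95,"p":62,"vjf":45},"t":75}}
After op 3 (add /n/2/elg 36): {"n":[{"i":29,"l":5,"w":10,"yi":85},[40,17],{"cv":10,"elg":36,"he":53,"hu":3,"vup":75},{"fv":89,"q":84}],"xx":[[29,39],{"kdw":73,"qo":11,"vx":53,"zbt":94},[60,33],[70,25,30,81,56]],"zx":{"pp":{"ilc":63,"jcu":95,"p":62,"vjf":45},"t":75}}
After op 4 (remove /n/2/hu): {"n":[{"i":29,"l":5,"w":10,"yi":85},[40,17],{"cv":10,"elg":36,"he":53,"vup":75},{"fv":89,"q":84}],"xx":[[29,39],{"kdw":73,"qo":11,"vx":53,"zbt":94},[60,33],[70,25,30,81,56]],"zx":{"pp":{"ilc":63,"jcu":95,"p":62,"vjf":45},"t":75}}
After op 5 (add /xx/3 58): {"n":[{"i":29,"l":5,"w":10,"yi":85},[40,17],{"cv":10,"elg":36,"he":53,"vup":75},{"fv":89,"q":84}],"xx":[[29,39],{"kdw":73,"qo":11,"vx":53,"zbt":94},[60,33],58,[70,25,30,81,56]],"zx":{"pp":{"ilc":63,"jcu":95,"p":62,"vjf":45},"t":75}}
After op 6 (remove /xx/1): {"n":[{"i":29,"l":5,"w":10,"yi":85},[40,17],{"cv":10,"elg":36,"he":53,"vup":75},{"fv":89,"q":84}],"xx":[[29,39],[60,33],58,[70,25,30,81,56]],"zx":{"pp":{"ilc":63,"jcu":95,"p":62,"vjf":45},"t":75}}
After op 7 (replace /xx/0 91): {"n":[{"i":29,"l":5,"w":10,"yi":85},[40,17],{"cv":10,"elg":36,"he":53,"vup":75},{"fv":89,"q":84}],"xx":[91,[60,33],58,[70,25,30,81,56]],"zx":{"pp":{"ilc":63,"jcu":95,"p":62,"vjf":45},"t":75}}
After op 8 (replace /n/0 47): {"n":[47,[40,17],{"cv":10,"elg":36,"he":53,"vup":75},{"fv":89,"q":84}],"xx":[91,[60,33],58,[70,25,30,81,56]],"zx":{"pp":{"ilc":63,"jcu":95,"p":62,"vjf":45},"t":75}}
After op 9 (add /n/3/fv 15): {"n":[47,[40,17],{"cv":10,"elg":36,"he":53,"vup":75},{"fv":15,"q":84}],"xx":[91,[60,33],58,[70,25,30,81,56]],"zx":{"pp":{"ilc":63,"jcu":95,"p":62,"vjf":45},"t":75}}
After op 10 (add /zx/wbb 22): {"n":[47,[40,17],{"cv":10,"elg":36,"he":53,"vup":75},{"fv":15,"q":84}],"xx":[91,[60,33],58,[70,25,30,81,56]],"zx":{"pp":{"ilc":63,"jcu":95,"p":62,"vjf":45},"t":75,"wbb":22}}
After op 11 (remove /zx/pp/p): {"n":[47,[40,17],{"cv":10,"elg":36,"he":53,"vup":75},{"fv":15,"q":84}],"xx":[91,[60,33],58,[70,25,30,81,56]],"zx":{"pp":{"ilc":63,"jcu":95,"vjf":45},"t":75,"wbb":22}}
After op 12 (replace /n/1/1 87): {"n":[47,[40,87],{"cv":10,"elg":36,"he":53,"vup":75},{"fv":15,"q":84}],"xx":[91,[60,33],58,[70,25,30,81,56]],"zx":{"pp":{"ilc":63,"jcu":95,"vjf":45},"t":75,"wbb":22}}
Value at /zx/t: 75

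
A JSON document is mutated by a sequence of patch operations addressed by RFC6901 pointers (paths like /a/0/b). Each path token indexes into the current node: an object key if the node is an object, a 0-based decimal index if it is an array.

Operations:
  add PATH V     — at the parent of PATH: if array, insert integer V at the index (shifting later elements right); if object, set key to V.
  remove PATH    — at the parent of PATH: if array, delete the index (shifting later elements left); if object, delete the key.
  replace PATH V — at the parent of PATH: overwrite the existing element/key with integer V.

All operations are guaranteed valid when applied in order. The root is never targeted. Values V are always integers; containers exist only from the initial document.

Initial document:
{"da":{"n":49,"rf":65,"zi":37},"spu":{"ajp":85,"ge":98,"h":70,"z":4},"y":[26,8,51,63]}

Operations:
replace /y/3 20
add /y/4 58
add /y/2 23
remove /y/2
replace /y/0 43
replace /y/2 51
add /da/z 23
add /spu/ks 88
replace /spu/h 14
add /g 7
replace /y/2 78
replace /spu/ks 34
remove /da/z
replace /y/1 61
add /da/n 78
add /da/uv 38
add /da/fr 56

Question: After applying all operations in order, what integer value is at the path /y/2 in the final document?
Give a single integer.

Answer: 78

Derivation:
After op 1 (replace /y/3 20): {"da":{"n":49,"rf":65,"zi":37},"spu":{"ajp":85,"ge":98,"h":70,"z":4},"y":[26,8,51,20]}
After op 2 (add /y/4 58): {"da":{"n":49,"rf":65,"zi":37},"spu":{"ajp":85,"ge":98,"h":70,"z":4},"y":[26,8,51,20,58]}
After op 3 (add /y/2 23): {"da":{"n":49,"rf":65,"zi":37},"spu":{"ajp":85,"ge":98,"h":70,"z":4},"y":[26,8,23,51,20,58]}
After op 4 (remove /y/2): {"da":{"n":49,"rf":65,"zi":37},"spu":{"ajp":85,"ge":98,"h":70,"z":4},"y":[26,8,51,20,58]}
After op 5 (replace /y/0 43): {"da":{"n":49,"rf":65,"zi":37},"spu":{"ajp":85,"ge":98,"h":70,"z":4},"y":[43,8,51,20,58]}
After op 6 (replace /y/2 51): {"da":{"n":49,"rf":65,"zi":37},"spu":{"ajp":85,"ge":98,"h":70,"z":4},"y":[43,8,51,20,58]}
After op 7 (add /da/z 23): {"da":{"n":49,"rf":65,"z":23,"zi":37},"spu":{"ajp":85,"ge":98,"h":70,"z":4},"y":[43,8,51,20,58]}
After op 8 (add /spu/ks 88): {"da":{"n":49,"rf":65,"z":23,"zi":37},"spu":{"ajp":85,"ge":98,"h":70,"ks":88,"z":4},"y":[43,8,51,20,58]}
After op 9 (replace /spu/h 14): {"da":{"n":49,"rf":65,"z":23,"zi":37},"spu":{"ajp":85,"ge":98,"h":14,"ks":88,"z":4},"y":[43,8,51,20,58]}
After op 10 (add /g 7): {"da":{"n":49,"rf":65,"z":23,"zi":37},"g":7,"spu":{"ajp":85,"ge":98,"h":14,"ks":88,"z":4},"y":[43,8,51,20,58]}
After op 11 (replace /y/2 78): {"da":{"n":49,"rf":65,"z":23,"zi":37},"g":7,"spu":{"ajp":85,"ge":98,"h":14,"ks":88,"z":4},"y":[43,8,78,20,58]}
After op 12 (replace /spu/ks 34): {"da":{"n":49,"rf":65,"z":23,"zi":37},"g":7,"spu":{"ajp":85,"ge":98,"h":14,"ks":34,"z":4},"y":[43,8,78,20,58]}
After op 13 (remove /da/z): {"da":{"n":49,"rf":65,"zi":37},"g":7,"spu":{"ajp":85,"ge":98,"h":14,"ks":34,"z":4},"y":[43,8,78,20,58]}
After op 14 (replace /y/1 61): {"da":{"n":49,"rf":65,"zi":37},"g":7,"spu":{"ajp":85,"ge":98,"h":14,"ks":34,"z":4},"y":[43,61,78,20,58]}
After op 15 (add /da/n 78): {"da":{"n":78,"rf":65,"zi":37},"g":7,"spu":{"ajp":85,"ge":98,"h":14,"ks":34,"z":4},"y":[43,61,78,20,58]}
After op 16 (add /da/uv 38): {"da":{"n":78,"rf":65,"uv":38,"zi":37},"g":7,"spu":{"ajp":85,"ge":98,"h":14,"ks":34,"z":4},"y":[43,61,78,20,58]}
After op 17 (add /da/fr 56): {"da":{"fr":56,"n":78,"rf":65,"uv":38,"zi":37},"g":7,"spu":{"ajp":85,"ge":98,"h":14,"ks":34,"z":4},"y":[43,61,78,20,58]}
Value at /y/2: 78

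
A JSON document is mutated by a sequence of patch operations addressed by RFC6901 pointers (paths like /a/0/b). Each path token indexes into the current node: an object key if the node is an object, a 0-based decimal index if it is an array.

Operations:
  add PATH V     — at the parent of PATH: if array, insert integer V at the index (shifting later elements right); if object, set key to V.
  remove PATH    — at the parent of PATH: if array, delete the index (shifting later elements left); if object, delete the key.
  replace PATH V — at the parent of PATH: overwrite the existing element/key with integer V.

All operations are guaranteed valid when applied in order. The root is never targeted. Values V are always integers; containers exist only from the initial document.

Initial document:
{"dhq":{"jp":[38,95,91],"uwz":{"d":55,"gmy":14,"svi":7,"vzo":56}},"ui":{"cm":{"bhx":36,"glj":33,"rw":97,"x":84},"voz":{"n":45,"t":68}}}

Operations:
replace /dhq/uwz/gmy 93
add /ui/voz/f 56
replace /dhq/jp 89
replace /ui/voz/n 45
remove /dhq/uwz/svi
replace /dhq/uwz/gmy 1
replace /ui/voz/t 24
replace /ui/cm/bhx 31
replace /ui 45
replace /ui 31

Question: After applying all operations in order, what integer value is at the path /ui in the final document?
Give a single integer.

Answer: 31

Derivation:
After op 1 (replace /dhq/uwz/gmy 93): {"dhq":{"jp":[38,95,91],"uwz":{"d":55,"gmy":93,"svi":7,"vzo":56}},"ui":{"cm":{"bhx":36,"glj":33,"rw":97,"x":84},"voz":{"n":45,"t":68}}}
After op 2 (add /ui/voz/f 56): {"dhq":{"jp":[38,95,91],"uwz":{"d":55,"gmy":93,"svi":7,"vzo":56}},"ui":{"cm":{"bhx":36,"glj":33,"rw":97,"x":84},"voz":{"f":56,"n":45,"t":68}}}
After op 3 (replace /dhq/jp 89): {"dhq":{"jp":89,"uwz":{"d":55,"gmy":93,"svi":7,"vzo":56}},"ui":{"cm":{"bhx":36,"glj":33,"rw":97,"x":84},"voz":{"f":56,"n":45,"t":68}}}
After op 4 (replace /ui/voz/n 45): {"dhq":{"jp":89,"uwz":{"d":55,"gmy":93,"svi":7,"vzo":56}},"ui":{"cm":{"bhx":36,"glj":33,"rw":97,"x":84},"voz":{"f":56,"n":45,"t":68}}}
After op 5 (remove /dhq/uwz/svi): {"dhq":{"jp":89,"uwz":{"d":55,"gmy":93,"vzo":56}},"ui":{"cm":{"bhx":36,"glj":33,"rw":97,"x":84},"voz":{"f":56,"n":45,"t":68}}}
After op 6 (replace /dhq/uwz/gmy 1): {"dhq":{"jp":89,"uwz":{"d":55,"gmy":1,"vzo":56}},"ui":{"cm":{"bhx":36,"glj":33,"rw":97,"x":84},"voz":{"f":56,"n":45,"t":68}}}
After op 7 (replace /ui/voz/t 24): {"dhq":{"jp":89,"uwz":{"d":55,"gmy":1,"vzo":56}},"ui":{"cm":{"bhx":36,"glj":33,"rw":97,"x":84},"voz":{"f":56,"n":45,"t":24}}}
After op 8 (replace /ui/cm/bhx 31): {"dhq":{"jp":89,"uwz":{"d":55,"gmy":1,"vzo":56}},"ui":{"cm":{"bhx":31,"glj":33,"rw":97,"x":84},"voz":{"f":56,"n":45,"t":24}}}
After op 9 (replace /ui 45): {"dhq":{"jp":89,"uwz":{"d":55,"gmy":1,"vzo":56}},"ui":45}
After op 10 (replace /ui 31): {"dhq":{"jp":89,"uwz":{"d":55,"gmy":1,"vzo":56}},"ui":31}
Value at /ui: 31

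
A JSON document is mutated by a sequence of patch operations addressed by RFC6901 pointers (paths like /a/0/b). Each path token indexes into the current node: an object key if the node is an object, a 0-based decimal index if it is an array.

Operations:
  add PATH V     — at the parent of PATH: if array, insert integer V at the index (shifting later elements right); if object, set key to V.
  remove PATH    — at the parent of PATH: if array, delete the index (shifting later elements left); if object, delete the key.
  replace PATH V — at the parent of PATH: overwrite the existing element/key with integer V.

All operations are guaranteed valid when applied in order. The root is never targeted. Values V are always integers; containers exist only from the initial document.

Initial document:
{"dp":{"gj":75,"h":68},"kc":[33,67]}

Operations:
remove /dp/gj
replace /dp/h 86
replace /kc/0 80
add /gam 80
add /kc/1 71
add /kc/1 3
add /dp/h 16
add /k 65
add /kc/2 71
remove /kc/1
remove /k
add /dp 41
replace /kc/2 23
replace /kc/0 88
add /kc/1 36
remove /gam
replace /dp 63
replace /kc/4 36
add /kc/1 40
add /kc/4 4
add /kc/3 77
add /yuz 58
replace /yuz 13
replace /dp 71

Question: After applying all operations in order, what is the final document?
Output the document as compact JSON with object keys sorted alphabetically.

After op 1 (remove /dp/gj): {"dp":{"h":68},"kc":[33,67]}
After op 2 (replace /dp/h 86): {"dp":{"h":86},"kc":[33,67]}
After op 3 (replace /kc/0 80): {"dp":{"h":86},"kc":[80,67]}
After op 4 (add /gam 80): {"dp":{"h":86},"gam":80,"kc":[80,67]}
After op 5 (add /kc/1 71): {"dp":{"h":86},"gam":80,"kc":[80,71,67]}
After op 6 (add /kc/1 3): {"dp":{"h":86},"gam":80,"kc":[80,3,71,67]}
After op 7 (add /dp/h 16): {"dp":{"h":16},"gam":80,"kc":[80,3,71,67]}
After op 8 (add /k 65): {"dp":{"h":16},"gam":80,"k":65,"kc":[80,3,71,67]}
After op 9 (add /kc/2 71): {"dp":{"h":16},"gam":80,"k":65,"kc":[80,3,71,71,67]}
After op 10 (remove /kc/1): {"dp":{"h":16},"gam":80,"k":65,"kc":[80,71,71,67]}
After op 11 (remove /k): {"dp":{"h":16},"gam":80,"kc":[80,71,71,67]}
After op 12 (add /dp 41): {"dp":41,"gam":80,"kc":[80,71,71,67]}
After op 13 (replace /kc/2 23): {"dp":41,"gam":80,"kc":[80,71,23,67]}
After op 14 (replace /kc/0 88): {"dp":41,"gam":80,"kc":[88,71,23,67]}
After op 15 (add /kc/1 36): {"dp":41,"gam":80,"kc":[88,36,71,23,67]}
After op 16 (remove /gam): {"dp":41,"kc":[88,36,71,23,67]}
After op 17 (replace /dp 63): {"dp":63,"kc":[88,36,71,23,67]}
After op 18 (replace /kc/4 36): {"dp":63,"kc":[88,36,71,23,36]}
After op 19 (add /kc/1 40): {"dp":63,"kc":[88,40,36,71,23,36]}
After op 20 (add /kc/4 4): {"dp":63,"kc":[88,40,36,71,4,23,36]}
After op 21 (add /kc/3 77): {"dp":63,"kc":[88,40,36,77,71,4,23,36]}
After op 22 (add /yuz 58): {"dp":63,"kc":[88,40,36,77,71,4,23,36],"yuz":58}
After op 23 (replace /yuz 13): {"dp":63,"kc":[88,40,36,77,71,4,23,36],"yuz":13}
After op 24 (replace /dp 71): {"dp":71,"kc":[88,40,36,77,71,4,23,36],"yuz":13}

Answer: {"dp":71,"kc":[88,40,36,77,71,4,23,36],"yuz":13}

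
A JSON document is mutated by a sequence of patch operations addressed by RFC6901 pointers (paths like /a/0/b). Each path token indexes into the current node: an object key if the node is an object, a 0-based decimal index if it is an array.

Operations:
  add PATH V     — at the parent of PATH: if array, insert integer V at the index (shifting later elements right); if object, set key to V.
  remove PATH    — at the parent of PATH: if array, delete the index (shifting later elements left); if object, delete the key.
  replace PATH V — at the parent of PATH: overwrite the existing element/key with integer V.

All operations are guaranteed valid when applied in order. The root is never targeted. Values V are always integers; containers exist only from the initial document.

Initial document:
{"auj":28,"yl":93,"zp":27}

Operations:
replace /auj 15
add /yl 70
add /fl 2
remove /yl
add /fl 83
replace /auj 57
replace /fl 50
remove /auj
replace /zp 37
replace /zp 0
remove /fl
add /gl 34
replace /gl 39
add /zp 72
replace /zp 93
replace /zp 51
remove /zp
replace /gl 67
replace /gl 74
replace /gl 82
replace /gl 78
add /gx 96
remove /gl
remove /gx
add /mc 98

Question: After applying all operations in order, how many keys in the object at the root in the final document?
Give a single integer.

Answer: 1

Derivation:
After op 1 (replace /auj 15): {"auj":15,"yl":93,"zp":27}
After op 2 (add /yl 70): {"auj":15,"yl":70,"zp":27}
After op 3 (add /fl 2): {"auj":15,"fl":2,"yl":70,"zp":27}
After op 4 (remove /yl): {"auj":15,"fl":2,"zp":27}
After op 5 (add /fl 83): {"auj":15,"fl":83,"zp":27}
After op 6 (replace /auj 57): {"auj":57,"fl":83,"zp":27}
After op 7 (replace /fl 50): {"auj":57,"fl":50,"zp":27}
After op 8 (remove /auj): {"fl":50,"zp":27}
After op 9 (replace /zp 37): {"fl":50,"zp":37}
After op 10 (replace /zp 0): {"fl":50,"zp":0}
After op 11 (remove /fl): {"zp":0}
After op 12 (add /gl 34): {"gl":34,"zp":0}
After op 13 (replace /gl 39): {"gl":39,"zp":0}
After op 14 (add /zp 72): {"gl":39,"zp":72}
After op 15 (replace /zp 93): {"gl":39,"zp":93}
After op 16 (replace /zp 51): {"gl":39,"zp":51}
After op 17 (remove /zp): {"gl":39}
After op 18 (replace /gl 67): {"gl":67}
After op 19 (replace /gl 74): {"gl":74}
After op 20 (replace /gl 82): {"gl":82}
After op 21 (replace /gl 78): {"gl":78}
After op 22 (add /gx 96): {"gl":78,"gx":96}
After op 23 (remove /gl): {"gx":96}
After op 24 (remove /gx): {}
After op 25 (add /mc 98): {"mc":98}
Size at the root: 1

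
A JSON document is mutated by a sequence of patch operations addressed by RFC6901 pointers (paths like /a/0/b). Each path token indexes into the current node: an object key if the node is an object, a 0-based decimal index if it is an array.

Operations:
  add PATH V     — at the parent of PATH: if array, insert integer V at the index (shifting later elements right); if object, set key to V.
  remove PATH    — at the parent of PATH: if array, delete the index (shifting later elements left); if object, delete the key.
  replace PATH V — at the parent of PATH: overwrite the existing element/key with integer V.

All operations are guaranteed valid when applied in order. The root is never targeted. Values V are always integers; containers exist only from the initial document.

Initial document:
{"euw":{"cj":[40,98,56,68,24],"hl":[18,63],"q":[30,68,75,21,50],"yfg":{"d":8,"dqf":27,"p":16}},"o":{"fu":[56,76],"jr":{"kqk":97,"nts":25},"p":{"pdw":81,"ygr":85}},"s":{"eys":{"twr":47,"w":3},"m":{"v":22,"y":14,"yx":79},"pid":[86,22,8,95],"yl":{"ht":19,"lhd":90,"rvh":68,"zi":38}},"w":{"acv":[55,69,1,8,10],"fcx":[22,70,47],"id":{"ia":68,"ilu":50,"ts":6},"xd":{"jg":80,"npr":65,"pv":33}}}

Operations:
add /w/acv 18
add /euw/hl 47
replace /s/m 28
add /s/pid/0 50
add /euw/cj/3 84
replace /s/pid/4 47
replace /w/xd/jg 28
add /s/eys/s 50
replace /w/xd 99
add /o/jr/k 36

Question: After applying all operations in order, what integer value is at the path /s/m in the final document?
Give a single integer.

After op 1 (add /w/acv 18): {"euw":{"cj":[40,98,56,68,24],"hl":[18,63],"q":[30,68,75,21,50],"yfg":{"d":8,"dqf":27,"p":16}},"o":{"fu":[56,76],"jr":{"kqk":97,"nts":25},"p":{"pdw":81,"ygr":85}},"s":{"eys":{"twr":47,"w":3},"m":{"v":22,"y":14,"yx":79},"pid":[86,22,8,95],"yl":{"ht":19,"lhd":90,"rvh":68,"zi":38}},"w":{"acv":18,"fcx":[22,70,47],"id":{"ia":68,"ilu":50,"ts":6},"xd":{"jg":80,"npr":65,"pv":33}}}
After op 2 (add /euw/hl 47): {"euw":{"cj":[40,98,56,68,24],"hl":47,"q":[30,68,75,21,50],"yfg":{"d":8,"dqf":27,"p":16}},"o":{"fu":[56,76],"jr":{"kqk":97,"nts":25},"p":{"pdw":81,"ygr":85}},"s":{"eys":{"twr":47,"w":3},"m":{"v":22,"y":14,"yx":79},"pid":[86,22,8,95],"yl":{"ht":19,"lhd":90,"rvh":68,"zi":38}},"w":{"acv":18,"fcx":[22,70,47],"id":{"ia":68,"ilu":50,"ts":6},"xd":{"jg":80,"npr":65,"pv":33}}}
After op 3 (replace /s/m 28): {"euw":{"cj":[40,98,56,68,24],"hl":47,"q":[30,68,75,21,50],"yfg":{"d":8,"dqf":27,"p":16}},"o":{"fu":[56,76],"jr":{"kqk":97,"nts":25},"p":{"pdw":81,"ygr":85}},"s":{"eys":{"twr":47,"w":3},"m":28,"pid":[86,22,8,95],"yl":{"ht":19,"lhd":90,"rvh":68,"zi":38}},"w":{"acv":18,"fcx":[22,70,47],"id":{"ia":68,"ilu":50,"ts":6},"xd":{"jg":80,"npr":65,"pv":33}}}
After op 4 (add /s/pid/0 50): {"euw":{"cj":[40,98,56,68,24],"hl":47,"q":[30,68,75,21,50],"yfg":{"d":8,"dqf":27,"p":16}},"o":{"fu":[56,76],"jr":{"kqk":97,"nts":25},"p":{"pdw":81,"ygr":85}},"s":{"eys":{"twr":47,"w":3},"m":28,"pid":[50,86,22,8,95],"yl":{"ht":19,"lhd":90,"rvh":68,"zi":38}},"w":{"acv":18,"fcx":[22,70,47],"id":{"ia":68,"ilu":50,"ts":6},"xd":{"jg":80,"npr":65,"pv":33}}}
After op 5 (add /euw/cj/3 84): {"euw":{"cj":[40,98,56,84,68,24],"hl":47,"q":[30,68,75,21,50],"yfg":{"d":8,"dqf":27,"p":16}},"o":{"fu":[56,76],"jr":{"kqk":97,"nts":25},"p":{"pdw":81,"ygr":85}},"s":{"eys":{"twr":47,"w":3},"m":28,"pid":[50,86,22,8,95],"yl":{"ht":19,"lhd":90,"rvh":68,"zi":38}},"w":{"acv":18,"fcx":[22,70,47],"id":{"ia":68,"ilu":50,"ts":6},"xd":{"jg":80,"npr":65,"pv":33}}}
After op 6 (replace /s/pid/4 47): {"euw":{"cj":[40,98,56,84,68,24],"hl":47,"q":[30,68,75,21,50],"yfg":{"d":8,"dqf":27,"p":16}},"o":{"fu":[56,76],"jr":{"kqk":97,"nts":25},"p":{"pdw":81,"ygr":85}},"s":{"eys":{"twr":47,"w":3},"m":28,"pid":[50,86,22,8,47],"yl":{"ht":19,"lhd":90,"rvh":68,"zi":38}},"w":{"acv":18,"fcx":[22,70,47],"id":{"ia":68,"ilu":50,"ts":6},"xd":{"jg":80,"npr":65,"pv":33}}}
After op 7 (replace /w/xd/jg 28): {"euw":{"cj":[40,98,56,84,68,24],"hl":47,"q":[30,68,75,21,50],"yfg":{"d":8,"dqf":27,"p":16}},"o":{"fu":[56,76],"jr":{"kqk":97,"nts":25},"p":{"pdw":81,"ygr":85}},"s":{"eys":{"twr":47,"w":3},"m":28,"pid":[50,86,22,8,47],"yl":{"ht":19,"lhd":90,"rvh":68,"zi":38}},"w":{"acv":18,"fcx":[22,70,47],"id":{"ia":68,"ilu":50,"ts":6},"xd":{"jg":28,"npr":65,"pv":33}}}
After op 8 (add /s/eys/s 50): {"euw":{"cj":[40,98,56,84,68,24],"hl":47,"q":[30,68,75,21,50],"yfg":{"d":8,"dqf":27,"p":16}},"o":{"fu":[56,76],"jr":{"kqk":97,"nts":25},"p":{"pdw":81,"ygr":85}},"s":{"eys":{"s":50,"twr":47,"w":3},"m":28,"pid":[50,86,22,8,47],"yl":{"ht":19,"lhd":90,"rvh":68,"zi":38}},"w":{"acv":18,"fcx":[22,70,47],"id":{"ia":68,"ilu":50,"ts":6},"xd":{"jg":28,"npr":65,"pv":33}}}
After op 9 (replace /w/xd 99): {"euw":{"cj":[40,98,56,84,68,24],"hl":47,"q":[30,68,75,21,50],"yfg":{"d":8,"dqf":27,"p":16}},"o":{"fu":[56,76],"jr":{"kqk":97,"nts":25},"p":{"pdw":81,"ygr":85}},"s":{"eys":{"s":50,"twr":47,"w":3},"m":28,"pid":[50,86,22,8,47],"yl":{"ht":19,"lhd":90,"rvh":68,"zi":38}},"w":{"acv":18,"fcx":[22,70,47],"id":{"ia":68,"ilu":50,"ts":6},"xd":99}}
After op 10 (add /o/jr/k 36): {"euw":{"cj":[40,98,56,84,68,24],"hl":47,"q":[30,68,75,21,50],"yfg":{"d":8,"dqf":27,"p":16}},"o":{"fu":[56,76],"jr":{"k":36,"kqk":97,"nts":25},"p":{"pdw":81,"ygr":85}},"s":{"eys":{"s":50,"twr":47,"w":3},"m":28,"pid":[50,86,22,8,47],"yl":{"ht":19,"lhd":90,"rvh":68,"zi":38}},"w":{"acv":18,"fcx":[22,70,47],"id":{"ia":68,"ilu":50,"ts":6},"xd":99}}
Value at /s/m: 28

Answer: 28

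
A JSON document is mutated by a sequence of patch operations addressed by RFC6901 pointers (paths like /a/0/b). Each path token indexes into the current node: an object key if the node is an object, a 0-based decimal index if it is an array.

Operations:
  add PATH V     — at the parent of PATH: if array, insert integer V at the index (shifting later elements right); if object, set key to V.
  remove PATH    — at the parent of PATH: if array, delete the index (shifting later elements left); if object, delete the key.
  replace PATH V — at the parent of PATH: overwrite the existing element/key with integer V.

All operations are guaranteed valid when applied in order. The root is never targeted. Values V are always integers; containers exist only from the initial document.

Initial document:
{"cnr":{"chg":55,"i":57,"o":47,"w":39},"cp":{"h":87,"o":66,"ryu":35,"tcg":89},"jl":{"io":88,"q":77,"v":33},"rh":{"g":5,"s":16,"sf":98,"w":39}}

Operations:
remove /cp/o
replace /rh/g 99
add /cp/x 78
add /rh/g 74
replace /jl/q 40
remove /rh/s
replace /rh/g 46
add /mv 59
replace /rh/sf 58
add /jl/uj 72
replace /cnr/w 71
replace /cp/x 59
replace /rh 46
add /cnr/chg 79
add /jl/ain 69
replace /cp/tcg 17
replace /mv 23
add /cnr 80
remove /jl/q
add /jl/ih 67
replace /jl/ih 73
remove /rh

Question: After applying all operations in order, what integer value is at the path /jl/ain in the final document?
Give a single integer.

After op 1 (remove /cp/o): {"cnr":{"chg":55,"i":57,"o":47,"w":39},"cp":{"h":87,"ryu":35,"tcg":89},"jl":{"io":88,"q":77,"v":33},"rh":{"g":5,"s":16,"sf":98,"w":39}}
After op 2 (replace /rh/g 99): {"cnr":{"chg":55,"i":57,"o":47,"w":39},"cp":{"h":87,"ryu":35,"tcg":89},"jl":{"io":88,"q":77,"v":33},"rh":{"g":99,"s":16,"sf":98,"w":39}}
After op 3 (add /cp/x 78): {"cnr":{"chg":55,"i":57,"o":47,"w":39},"cp":{"h":87,"ryu":35,"tcg":89,"x":78},"jl":{"io":88,"q":77,"v":33},"rh":{"g":99,"s":16,"sf":98,"w":39}}
After op 4 (add /rh/g 74): {"cnr":{"chg":55,"i":57,"o":47,"w":39},"cp":{"h":87,"ryu":35,"tcg":89,"x":78},"jl":{"io":88,"q":77,"v":33},"rh":{"g":74,"s":16,"sf":98,"w":39}}
After op 5 (replace /jl/q 40): {"cnr":{"chg":55,"i":57,"o":47,"w":39},"cp":{"h":87,"ryu":35,"tcg":89,"x":78},"jl":{"io":88,"q":40,"v":33},"rh":{"g":74,"s":16,"sf":98,"w":39}}
After op 6 (remove /rh/s): {"cnr":{"chg":55,"i":57,"o":47,"w":39},"cp":{"h":87,"ryu":35,"tcg":89,"x":78},"jl":{"io":88,"q":40,"v":33},"rh":{"g":74,"sf":98,"w":39}}
After op 7 (replace /rh/g 46): {"cnr":{"chg":55,"i":57,"o":47,"w":39},"cp":{"h":87,"ryu":35,"tcg":89,"x":78},"jl":{"io":88,"q":40,"v":33},"rh":{"g":46,"sf":98,"w":39}}
After op 8 (add /mv 59): {"cnr":{"chg":55,"i":57,"o":47,"w":39},"cp":{"h":87,"ryu":35,"tcg":89,"x":78},"jl":{"io":88,"q":40,"v":33},"mv":59,"rh":{"g":46,"sf":98,"w":39}}
After op 9 (replace /rh/sf 58): {"cnr":{"chg":55,"i":57,"o":47,"w":39},"cp":{"h":87,"ryu":35,"tcg":89,"x":78},"jl":{"io":88,"q":40,"v":33},"mv":59,"rh":{"g":46,"sf":58,"w":39}}
After op 10 (add /jl/uj 72): {"cnr":{"chg":55,"i":57,"o":47,"w":39},"cp":{"h":87,"ryu":35,"tcg":89,"x":78},"jl":{"io":88,"q":40,"uj":72,"v":33},"mv":59,"rh":{"g":46,"sf":58,"w":39}}
After op 11 (replace /cnr/w 71): {"cnr":{"chg":55,"i":57,"o":47,"w":71},"cp":{"h":87,"ryu":35,"tcg":89,"x":78},"jl":{"io":88,"q":40,"uj":72,"v":33},"mv":59,"rh":{"g":46,"sf":58,"w":39}}
After op 12 (replace /cp/x 59): {"cnr":{"chg":55,"i":57,"o":47,"w":71},"cp":{"h":87,"ryu":35,"tcg":89,"x":59},"jl":{"io":88,"q":40,"uj":72,"v":33},"mv":59,"rh":{"g":46,"sf":58,"w":39}}
After op 13 (replace /rh 46): {"cnr":{"chg":55,"i":57,"o":47,"w":71},"cp":{"h":87,"ryu":35,"tcg":89,"x":59},"jl":{"io":88,"q":40,"uj":72,"v":33},"mv":59,"rh":46}
After op 14 (add /cnr/chg 79): {"cnr":{"chg":79,"i":57,"o":47,"w":71},"cp":{"h":87,"ryu":35,"tcg":89,"x":59},"jl":{"io":88,"q":40,"uj":72,"v":33},"mv":59,"rh":46}
After op 15 (add /jl/ain 69): {"cnr":{"chg":79,"i":57,"o":47,"w":71},"cp":{"h":87,"ryu":35,"tcg":89,"x":59},"jl":{"ain":69,"io":88,"q":40,"uj":72,"v":33},"mv":59,"rh":46}
After op 16 (replace /cp/tcg 17): {"cnr":{"chg":79,"i":57,"o":47,"w":71},"cp":{"h":87,"ryu":35,"tcg":17,"x":59},"jl":{"ain":69,"io":88,"q":40,"uj":72,"v":33},"mv":59,"rh":46}
After op 17 (replace /mv 23): {"cnr":{"chg":79,"i":57,"o":47,"w":71},"cp":{"h":87,"ryu":35,"tcg":17,"x":59},"jl":{"ain":69,"io":88,"q":40,"uj":72,"v":33},"mv":23,"rh":46}
After op 18 (add /cnr 80): {"cnr":80,"cp":{"h":87,"ryu":35,"tcg":17,"x":59},"jl":{"ain":69,"io":88,"q":40,"uj":72,"v":33},"mv":23,"rh":46}
After op 19 (remove /jl/q): {"cnr":80,"cp":{"h":87,"ryu":35,"tcg":17,"x":59},"jl":{"ain":69,"io":88,"uj":72,"v":33},"mv":23,"rh":46}
After op 20 (add /jl/ih 67): {"cnr":80,"cp":{"h":87,"ryu":35,"tcg":17,"x":59},"jl":{"ain":69,"ih":67,"io":88,"uj":72,"v":33},"mv":23,"rh":46}
After op 21 (replace /jl/ih 73): {"cnr":80,"cp":{"h":87,"ryu":35,"tcg":17,"x":59},"jl":{"ain":69,"ih":73,"io":88,"uj":72,"v":33},"mv":23,"rh":46}
After op 22 (remove /rh): {"cnr":80,"cp":{"h":87,"ryu":35,"tcg":17,"x":59},"jl":{"ain":69,"ih":73,"io":88,"uj":72,"v":33},"mv":23}
Value at /jl/ain: 69

Answer: 69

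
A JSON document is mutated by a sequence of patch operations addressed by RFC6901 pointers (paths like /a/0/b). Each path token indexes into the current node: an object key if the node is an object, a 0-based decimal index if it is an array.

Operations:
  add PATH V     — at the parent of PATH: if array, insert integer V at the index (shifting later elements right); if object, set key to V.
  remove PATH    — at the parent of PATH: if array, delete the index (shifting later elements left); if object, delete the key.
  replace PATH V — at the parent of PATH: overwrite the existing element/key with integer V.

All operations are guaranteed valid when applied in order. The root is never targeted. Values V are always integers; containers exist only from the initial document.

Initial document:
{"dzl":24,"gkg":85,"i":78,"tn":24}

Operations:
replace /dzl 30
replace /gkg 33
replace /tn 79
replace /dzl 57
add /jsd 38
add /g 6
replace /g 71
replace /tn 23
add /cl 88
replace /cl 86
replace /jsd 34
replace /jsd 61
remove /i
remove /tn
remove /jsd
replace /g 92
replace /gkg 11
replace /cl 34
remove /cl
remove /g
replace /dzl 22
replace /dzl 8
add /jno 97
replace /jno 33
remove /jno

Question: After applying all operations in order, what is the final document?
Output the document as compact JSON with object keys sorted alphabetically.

Answer: {"dzl":8,"gkg":11}

Derivation:
After op 1 (replace /dzl 30): {"dzl":30,"gkg":85,"i":78,"tn":24}
After op 2 (replace /gkg 33): {"dzl":30,"gkg":33,"i":78,"tn":24}
After op 3 (replace /tn 79): {"dzl":30,"gkg":33,"i":78,"tn":79}
After op 4 (replace /dzl 57): {"dzl":57,"gkg":33,"i":78,"tn":79}
After op 5 (add /jsd 38): {"dzl":57,"gkg":33,"i":78,"jsd":38,"tn":79}
After op 6 (add /g 6): {"dzl":57,"g":6,"gkg":33,"i":78,"jsd":38,"tn":79}
After op 7 (replace /g 71): {"dzl":57,"g":71,"gkg":33,"i":78,"jsd":38,"tn":79}
After op 8 (replace /tn 23): {"dzl":57,"g":71,"gkg":33,"i":78,"jsd":38,"tn":23}
After op 9 (add /cl 88): {"cl":88,"dzl":57,"g":71,"gkg":33,"i":78,"jsd":38,"tn":23}
After op 10 (replace /cl 86): {"cl":86,"dzl":57,"g":71,"gkg":33,"i":78,"jsd":38,"tn":23}
After op 11 (replace /jsd 34): {"cl":86,"dzl":57,"g":71,"gkg":33,"i":78,"jsd":34,"tn":23}
After op 12 (replace /jsd 61): {"cl":86,"dzl":57,"g":71,"gkg":33,"i":78,"jsd":61,"tn":23}
After op 13 (remove /i): {"cl":86,"dzl":57,"g":71,"gkg":33,"jsd":61,"tn":23}
After op 14 (remove /tn): {"cl":86,"dzl":57,"g":71,"gkg":33,"jsd":61}
After op 15 (remove /jsd): {"cl":86,"dzl":57,"g":71,"gkg":33}
After op 16 (replace /g 92): {"cl":86,"dzl":57,"g":92,"gkg":33}
After op 17 (replace /gkg 11): {"cl":86,"dzl":57,"g":92,"gkg":11}
After op 18 (replace /cl 34): {"cl":34,"dzl":57,"g":92,"gkg":11}
After op 19 (remove /cl): {"dzl":57,"g":92,"gkg":11}
After op 20 (remove /g): {"dzl":57,"gkg":11}
After op 21 (replace /dzl 22): {"dzl":22,"gkg":11}
After op 22 (replace /dzl 8): {"dzl":8,"gkg":11}
After op 23 (add /jno 97): {"dzl":8,"gkg":11,"jno":97}
After op 24 (replace /jno 33): {"dzl":8,"gkg":11,"jno":33}
After op 25 (remove /jno): {"dzl":8,"gkg":11}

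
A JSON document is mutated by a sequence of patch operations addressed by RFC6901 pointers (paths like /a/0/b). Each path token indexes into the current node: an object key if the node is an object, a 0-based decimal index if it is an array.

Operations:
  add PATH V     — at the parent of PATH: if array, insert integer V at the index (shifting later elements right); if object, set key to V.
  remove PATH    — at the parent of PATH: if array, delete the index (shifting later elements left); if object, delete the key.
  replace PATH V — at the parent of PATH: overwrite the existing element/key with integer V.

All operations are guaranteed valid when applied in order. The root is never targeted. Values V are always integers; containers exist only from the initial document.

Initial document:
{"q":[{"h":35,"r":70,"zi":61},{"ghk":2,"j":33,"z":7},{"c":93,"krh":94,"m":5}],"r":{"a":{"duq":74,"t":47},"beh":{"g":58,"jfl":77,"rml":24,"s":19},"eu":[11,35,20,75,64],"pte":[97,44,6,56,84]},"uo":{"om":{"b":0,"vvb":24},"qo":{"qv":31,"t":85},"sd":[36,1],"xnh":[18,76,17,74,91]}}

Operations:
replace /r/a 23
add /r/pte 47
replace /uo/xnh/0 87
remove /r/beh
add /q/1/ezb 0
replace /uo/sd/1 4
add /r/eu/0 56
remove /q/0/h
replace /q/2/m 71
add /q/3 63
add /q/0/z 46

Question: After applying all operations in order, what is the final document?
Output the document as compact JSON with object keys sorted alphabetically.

Answer: {"q":[{"r":70,"z":46,"zi":61},{"ezb":0,"ghk":2,"j":33,"z":7},{"c":93,"krh":94,"m":71},63],"r":{"a":23,"eu":[56,11,35,20,75,64],"pte":47},"uo":{"om":{"b":0,"vvb":24},"qo":{"qv":31,"t":85},"sd":[36,4],"xnh":[87,76,17,74,91]}}

Derivation:
After op 1 (replace /r/a 23): {"q":[{"h":35,"r":70,"zi":61},{"ghk":2,"j":33,"z":7},{"c":93,"krh":94,"m":5}],"r":{"a":23,"beh":{"g":58,"jfl":77,"rml":24,"s":19},"eu":[11,35,20,75,64],"pte":[97,44,6,56,84]},"uo":{"om":{"b":0,"vvb":24},"qo":{"qv":31,"t":85},"sd":[36,1],"xnh":[18,76,17,74,91]}}
After op 2 (add /r/pte 47): {"q":[{"h":35,"r":70,"zi":61},{"ghk":2,"j":33,"z":7},{"c":93,"krh":94,"m":5}],"r":{"a":23,"beh":{"g":58,"jfl":77,"rml":24,"s":19},"eu":[11,35,20,75,64],"pte":47},"uo":{"om":{"b":0,"vvb":24},"qo":{"qv":31,"t":85},"sd":[36,1],"xnh":[18,76,17,74,91]}}
After op 3 (replace /uo/xnh/0 87): {"q":[{"h":35,"r":70,"zi":61},{"ghk":2,"j":33,"z":7},{"c":93,"krh":94,"m":5}],"r":{"a":23,"beh":{"g":58,"jfl":77,"rml":24,"s":19},"eu":[11,35,20,75,64],"pte":47},"uo":{"om":{"b":0,"vvb":24},"qo":{"qv":31,"t":85},"sd":[36,1],"xnh":[87,76,17,74,91]}}
After op 4 (remove /r/beh): {"q":[{"h":35,"r":70,"zi":61},{"ghk":2,"j":33,"z":7},{"c":93,"krh":94,"m":5}],"r":{"a":23,"eu":[11,35,20,75,64],"pte":47},"uo":{"om":{"b":0,"vvb":24},"qo":{"qv":31,"t":85},"sd":[36,1],"xnh":[87,76,17,74,91]}}
After op 5 (add /q/1/ezb 0): {"q":[{"h":35,"r":70,"zi":61},{"ezb":0,"ghk":2,"j":33,"z":7},{"c":93,"krh":94,"m":5}],"r":{"a":23,"eu":[11,35,20,75,64],"pte":47},"uo":{"om":{"b":0,"vvb":24},"qo":{"qv":31,"t":85},"sd":[36,1],"xnh":[87,76,17,74,91]}}
After op 6 (replace /uo/sd/1 4): {"q":[{"h":35,"r":70,"zi":61},{"ezb":0,"ghk":2,"j":33,"z":7},{"c":93,"krh":94,"m":5}],"r":{"a":23,"eu":[11,35,20,75,64],"pte":47},"uo":{"om":{"b":0,"vvb":24},"qo":{"qv":31,"t":85},"sd":[36,4],"xnh":[87,76,17,74,91]}}
After op 7 (add /r/eu/0 56): {"q":[{"h":35,"r":70,"zi":61},{"ezb":0,"ghk":2,"j":33,"z":7},{"c":93,"krh":94,"m":5}],"r":{"a":23,"eu":[56,11,35,20,75,64],"pte":47},"uo":{"om":{"b":0,"vvb":24},"qo":{"qv":31,"t":85},"sd":[36,4],"xnh":[87,76,17,74,91]}}
After op 8 (remove /q/0/h): {"q":[{"r":70,"zi":61},{"ezb":0,"ghk":2,"j":33,"z":7},{"c":93,"krh":94,"m":5}],"r":{"a":23,"eu":[56,11,35,20,75,64],"pte":47},"uo":{"om":{"b":0,"vvb":24},"qo":{"qv":31,"t":85},"sd":[36,4],"xnh":[87,76,17,74,91]}}
After op 9 (replace /q/2/m 71): {"q":[{"r":70,"zi":61},{"ezb":0,"ghk":2,"j":33,"z":7},{"c":93,"krh":94,"m":71}],"r":{"a":23,"eu":[56,11,35,20,75,64],"pte":47},"uo":{"om":{"b":0,"vvb":24},"qo":{"qv":31,"t":85},"sd":[36,4],"xnh":[87,76,17,74,91]}}
After op 10 (add /q/3 63): {"q":[{"r":70,"zi":61},{"ezb":0,"ghk":2,"j":33,"z":7},{"c":93,"krh":94,"m":71},63],"r":{"a":23,"eu":[56,11,35,20,75,64],"pte":47},"uo":{"om":{"b":0,"vvb":24},"qo":{"qv":31,"t":85},"sd":[36,4],"xnh":[87,76,17,74,91]}}
After op 11 (add /q/0/z 46): {"q":[{"r":70,"z":46,"zi":61},{"ezb":0,"ghk":2,"j":33,"z":7},{"c":93,"krh":94,"m":71},63],"r":{"a":23,"eu":[56,11,35,20,75,64],"pte":47},"uo":{"om":{"b":0,"vvb":24},"qo":{"qv":31,"t":85},"sd":[36,4],"xnh":[87,76,17,74,91]}}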